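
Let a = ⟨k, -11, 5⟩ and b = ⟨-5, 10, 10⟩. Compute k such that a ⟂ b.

-12

a · b = k·(-5) + (-11)·10 + 5·10 = -60 - 5k
Set equal to 0: -5k = 60, so k = -12.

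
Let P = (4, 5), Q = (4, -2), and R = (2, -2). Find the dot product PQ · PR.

49

PQ = Q − P = (0, -7)
PR = R − P = (-2, -7)
PQ · PR = 0·(-2) + (-7)·(-7) = 0 + 49 = 49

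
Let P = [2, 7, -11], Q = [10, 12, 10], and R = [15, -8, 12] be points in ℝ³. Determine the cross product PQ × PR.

(430, 89, -185)

PQ = (8, 5, 21)
PR = (13, -15, 23)
i: 5·23 - 21·(-15) = 115 - (-315) = 430
j: 21·13 - 8·23 = 273 - 184 = 89
k: 8·(-15) - 5·13 = -120 - 65 = -185
PQ × PR = (430, 89, -185)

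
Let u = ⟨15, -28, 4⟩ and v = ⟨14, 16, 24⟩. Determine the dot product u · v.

-142

u · v = 15·14 + (-28)·16 + 4·24 = 210 - 448 + 96 = -142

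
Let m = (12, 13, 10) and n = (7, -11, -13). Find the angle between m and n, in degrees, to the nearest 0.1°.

120.3

m · n = 12·7 + 13·(-11) + 10·(-13) = 84 - 143 - 130 = -189
|m|² = 144 + 169 + 100 = 413,  |m| = √413 ≈ 20.322401
|n|² = 49 + 121 + 169 = 339,  |n| = √339 ≈ 18.411953
cos θ = -189 / (20.322401 · 18.411953) ≈ -0.50511
θ = arccos(-0.50511) ≈ 120.3°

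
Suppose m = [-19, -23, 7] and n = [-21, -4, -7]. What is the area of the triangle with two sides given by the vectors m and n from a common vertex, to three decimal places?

i: (-23)·(-7) - 7·(-4) = 161 - (-28) = 189
j: 7·(-21) - (-19)·(-7) = -147 - 133 = -280
k: (-19)·(-4) - (-23)·(-21) = 76 - 483 = -407
m × n = (189, -280, -407)
|m × n| = √(189² + (-280)² + (-407)²) = √279770 ≈ 528.9329
area = ½ · 528.9329 ≈ 264.466

264.466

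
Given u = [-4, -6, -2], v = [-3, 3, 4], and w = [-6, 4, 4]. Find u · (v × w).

v × w:
i: 3·4 - 4·4 = 12 - 16 = -4
j: 4·(-6) - (-3)·4 = -24 - (-12) = -12
k: (-3)·4 - 3·(-6) = -12 - (-18) = 6
v × w = (-4, -12, 6)
u · (v × w) = (-4)·(-4) + (-6)·(-12) + (-2)·6 = 16 + 72 - 12 = 76

76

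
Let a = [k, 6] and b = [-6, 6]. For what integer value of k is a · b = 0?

6

a · b = k·(-6) + 6·6 = 36 - 6k
Set equal to 0: -6k = -36, so k = 6.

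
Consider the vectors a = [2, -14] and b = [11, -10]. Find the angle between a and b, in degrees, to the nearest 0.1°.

39.6

a · b = 2·11 + (-14)·(-10) = 22 + 140 = 162
|a|² = 4 + 196 = 200,  |a| = √200 ≈ 14.142136
|b|² = 121 + 100 = 221,  |b| = √221 ≈ 14.866069
cos θ = 162 / (14.142136 · 14.866069) ≈ 0.77056
θ = arccos(0.77056) ≈ 39.6°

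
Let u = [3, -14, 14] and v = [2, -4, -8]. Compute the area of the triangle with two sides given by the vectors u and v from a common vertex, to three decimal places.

88.295

i: (-14)·(-8) - 14·(-4) = 112 - (-56) = 168
j: 14·2 - 3·(-8) = 28 - (-24) = 52
k: 3·(-4) - (-14)·2 = -12 - (-28) = 16
u × v = (168, 52, 16)
|u × v| = √(168² + 52² + 16²) = √31184 ≈ 176.5899
area = ½ · 176.5899 ≈ 88.295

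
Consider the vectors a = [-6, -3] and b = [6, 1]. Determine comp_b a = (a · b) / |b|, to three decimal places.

a · b = (-6)·6 + (-3)·1 = -36 - 3 = -39
|b| = √(36 + 1) = √37 ≈ 6.0828
comp_b a = -39 / √37 ≈ -6.412

-6.412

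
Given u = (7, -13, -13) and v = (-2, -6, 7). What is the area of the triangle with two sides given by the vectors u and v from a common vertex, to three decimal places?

91.807

i: (-13)·7 - (-13)·(-6) = -91 - 78 = -169
j: (-13)·(-2) - 7·7 = 26 - 49 = -23
k: 7·(-6) - (-13)·(-2) = -42 - 26 = -68
u × v = (-169, -23, -68)
|u × v| = √((-169)² + (-23)² + (-68)²) = √33714 ≈ 183.6137
area = ½ · 183.6137 ≈ 91.807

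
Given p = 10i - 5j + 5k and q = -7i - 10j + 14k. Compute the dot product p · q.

50

p · q = 10·(-7) + (-5)·(-10) + 5·14 = -70 + 50 + 70 = 50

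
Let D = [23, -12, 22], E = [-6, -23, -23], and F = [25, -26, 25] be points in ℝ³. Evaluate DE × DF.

DE = (-29, -11, -45)
DF = (2, -14, 3)
i: (-11)·3 - (-45)·(-14) = -33 - 630 = -663
j: (-45)·2 - (-29)·3 = -90 - (-87) = -3
k: (-29)·(-14) - (-11)·2 = 406 - (-22) = 428
DE × DF = (-663, -3, 428)

(-663, -3, 428)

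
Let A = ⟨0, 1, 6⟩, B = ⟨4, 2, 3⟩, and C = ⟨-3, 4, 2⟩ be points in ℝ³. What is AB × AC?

(5, 25, 15)

AB = (4, 1, -3)
AC = (-3, 3, -4)
i: 1·(-4) - (-3)·3 = -4 - (-9) = 5
j: (-3)·(-3) - 4·(-4) = 9 - (-16) = 25
k: 4·3 - 1·(-3) = 12 - (-3) = 15
AB × AC = (5, 25, 15)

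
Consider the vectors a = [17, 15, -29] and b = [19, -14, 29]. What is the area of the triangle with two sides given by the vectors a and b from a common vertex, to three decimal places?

i: 15·29 - (-29)·(-14) = 435 - 406 = 29
j: (-29)·19 - 17·29 = -551 - 493 = -1044
k: 17·(-14) - 15·19 = -238 - 285 = -523
a × b = (29, -1044, -523)
|a × b| = √(29² + (-1044)² + (-523)²) = √1364306 ≈ 1168.0351
area = ½ · 1168.0351 ≈ 584.018

584.018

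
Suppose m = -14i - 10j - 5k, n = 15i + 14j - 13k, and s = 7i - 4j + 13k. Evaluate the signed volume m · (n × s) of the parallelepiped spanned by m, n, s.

1830

n × s:
i: 14·13 - (-13)·(-4) = 182 - 52 = 130
j: (-13)·7 - 15·13 = -91 - 195 = -286
k: 15·(-4) - 14·7 = -60 - 98 = -158
n × s = (130, -286, -158)
m · (n × s) = (-14)·130 + (-10)·(-286) + (-5)·(-158) = -1820 + 2860 + 790 = 1830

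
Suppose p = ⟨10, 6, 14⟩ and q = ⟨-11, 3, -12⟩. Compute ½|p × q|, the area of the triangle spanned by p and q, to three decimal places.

i: 6·(-12) - 14·3 = -72 - 42 = -114
j: 14·(-11) - 10·(-12) = -154 - (-120) = -34
k: 10·3 - 6·(-11) = 30 - (-66) = 96
p × q = (-114, -34, 96)
|p × q| = √((-114)² + (-34)² + 96²) = √23368 ≈ 152.8660
area = ½ · 152.8660 ≈ 76.433

76.433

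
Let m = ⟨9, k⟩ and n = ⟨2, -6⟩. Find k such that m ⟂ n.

3

m · n = 9·2 + k·(-6) = 18 - 6k
Set equal to 0: -6k = -18, so k = 3.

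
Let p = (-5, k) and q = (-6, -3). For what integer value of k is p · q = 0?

10

p · q = (-5)·(-6) + k·(-3) = 30 - 3k
Set equal to 0: -3k = -30, so k = 10.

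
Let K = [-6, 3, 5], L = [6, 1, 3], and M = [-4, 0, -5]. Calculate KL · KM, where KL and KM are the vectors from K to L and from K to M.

50

KL = L − K = (12, -2, -2)
KM = M − K = (2, -3, -10)
KL · KM = 12·2 + (-2)·(-3) + (-2)·(-10) = 24 + 6 + 20 = 50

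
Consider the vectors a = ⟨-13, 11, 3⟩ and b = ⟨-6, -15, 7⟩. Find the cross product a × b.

(122, 73, 261)

i: 11·7 - 3·(-15) = 77 - (-45) = 122
j: 3·(-6) - (-13)·7 = -18 - (-91) = 73
k: (-13)·(-15) - 11·(-6) = 195 - (-66) = 261
a × b = (122, 73, 261)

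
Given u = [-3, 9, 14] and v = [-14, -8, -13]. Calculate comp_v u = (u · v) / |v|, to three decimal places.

-10.235

u · v = (-3)·(-14) + 9·(-8) + 14·(-13) = 42 - 72 - 182 = -212
|v| = √(196 + 64 + 169) = √429 ≈ 20.7123
comp_v u = -212 / √429 ≈ -10.235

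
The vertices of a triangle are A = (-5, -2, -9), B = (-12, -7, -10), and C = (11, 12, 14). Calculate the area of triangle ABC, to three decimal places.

AB = (-7, -5, -1),  AC = (16, 14, 23)
i: (-5)·23 - (-1)·14 = -115 - (-14) = -101
j: (-1)·16 - (-7)·23 = -16 - (-161) = 145
k: (-7)·14 - (-5)·16 = -98 - (-80) = -18
AB × AC = (-101, 145, -18)
|AB × AC| = √31550 ≈ 177.6232
area = ½ · 177.6232 ≈ 88.812

88.812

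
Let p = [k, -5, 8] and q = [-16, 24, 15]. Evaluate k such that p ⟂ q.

0

p · q = k·(-16) + (-5)·24 + 8·15 = 0 - 16k
Set equal to 0: -16k = 0, so k = 0.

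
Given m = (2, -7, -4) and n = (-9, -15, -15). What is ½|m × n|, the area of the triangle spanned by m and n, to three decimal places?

61.298

i: (-7)·(-15) - (-4)·(-15) = 105 - 60 = 45
j: (-4)·(-9) - 2·(-15) = 36 - (-30) = 66
k: 2·(-15) - (-7)·(-9) = -30 - 63 = -93
m × n = (45, 66, -93)
|m × n| = √(45² + 66² + (-93)²) = √15030 ≈ 122.5969
area = ½ · 122.5969 ≈ 61.298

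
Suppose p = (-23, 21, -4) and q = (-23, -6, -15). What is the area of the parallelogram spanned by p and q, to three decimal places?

751.379

i: 21·(-15) - (-4)·(-6) = -315 - 24 = -339
j: (-4)·(-23) - (-23)·(-15) = 92 - 345 = -253
k: (-23)·(-6) - 21·(-23) = 138 - (-483) = 621
p × q = (-339, -253, 621)
|p × q| = √((-339)² + (-253)² + 621²) = √564571 ≈ 751.3794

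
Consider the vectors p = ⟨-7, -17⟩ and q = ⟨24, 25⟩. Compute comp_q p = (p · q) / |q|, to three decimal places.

-17.111

p · q = (-7)·24 + (-17)·25 = -168 - 425 = -593
|q| = √(576 + 625) = √1201 ≈ 34.6554
comp_q p = -593 / √1201 ≈ -17.111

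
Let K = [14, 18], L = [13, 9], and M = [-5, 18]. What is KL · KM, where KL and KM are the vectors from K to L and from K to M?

KL = L − K = (-1, -9)
KM = M − K = (-19, 0)
KL · KM = (-1)·(-19) + (-9)·0 = 19 + 0 = 19

19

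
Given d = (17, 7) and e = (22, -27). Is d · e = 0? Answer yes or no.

no

d · e = 17·22 + 7·(-27) = 374 - 189 = 185
Nonzero, so the vectors are not orthogonal.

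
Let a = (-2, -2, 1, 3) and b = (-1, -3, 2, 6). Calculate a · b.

a · b = (-2)·(-1) + (-2)·(-3) + 1·2 + 3·6 = 2 + 6 + 2 + 18 = 28

28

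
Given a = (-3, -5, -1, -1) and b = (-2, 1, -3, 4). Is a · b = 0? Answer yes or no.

a · b = (-3)·(-2) + (-5)·1 + (-1)·(-3) + (-1)·4 = 6 - 5 + 3 - 4 = 0
Zero, so the vectors are orthogonal.

yes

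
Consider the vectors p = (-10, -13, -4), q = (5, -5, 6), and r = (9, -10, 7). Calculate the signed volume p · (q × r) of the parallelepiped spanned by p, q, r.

-477

q × r:
i: (-5)·7 - 6·(-10) = -35 - (-60) = 25
j: 6·9 - 5·7 = 54 - 35 = 19
k: 5·(-10) - (-5)·9 = -50 - (-45) = -5
q × r = (25, 19, -5)
p · (q × r) = (-10)·25 + (-13)·19 + (-4)·(-5) = -250 - 247 + 20 = -477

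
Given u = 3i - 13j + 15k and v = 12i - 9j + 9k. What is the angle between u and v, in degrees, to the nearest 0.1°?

34.9

u · v = 3·12 + (-13)·(-9) + 15·9 = 36 + 117 + 135 = 288
|u|² = 9 + 169 + 225 = 403,  |u| = √403 ≈ 20.074860
|v|² = 144 + 81 + 81 = 306,  |v| = √306 ≈ 17.492856
cos θ = 288 / (20.074860 · 17.492856) ≈ 0.82012
θ = arccos(0.82012) ≈ 34.9°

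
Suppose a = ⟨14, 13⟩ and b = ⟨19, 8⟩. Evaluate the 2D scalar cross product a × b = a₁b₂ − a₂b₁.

14·8 - 13·19 = 112 - 247 = -135

-135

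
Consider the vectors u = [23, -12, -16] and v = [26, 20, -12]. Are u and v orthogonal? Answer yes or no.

no

u · v = 23·26 + (-12)·20 + (-16)·(-12) = 598 - 240 + 192 = 550
Nonzero, so the vectors are not orthogonal.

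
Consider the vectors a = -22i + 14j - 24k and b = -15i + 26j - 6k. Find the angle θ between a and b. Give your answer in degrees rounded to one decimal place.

39.4

a · b = (-22)·(-15) + 14·26 + (-24)·(-6) = 330 + 364 + 144 = 838
|a|² = 484 + 196 + 576 = 1256,  |a| = √1256 ≈ 35.440090
|b|² = 225 + 676 + 36 = 937,  |b| = √937 ≈ 30.610456
cos θ = 838 / (35.440090 · 30.610456) ≈ 0.77247
θ = arccos(0.77247) ≈ 39.4°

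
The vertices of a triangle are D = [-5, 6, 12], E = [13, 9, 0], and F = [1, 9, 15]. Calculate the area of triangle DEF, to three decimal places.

DE = (18, 3, -12),  DF = (6, 3, 3)
i: 3·3 - (-12)·3 = 9 - (-36) = 45
j: (-12)·6 - 18·3 = -72 - 54 = -126
k: 18·3 - 3·6 = 54 - 18 = 36
DE × DF = (45, -126, 36)
|DE × DF| = √19197 ≈ 138.5532
area = ½ · 138.5532 ≈ 69.277

69.277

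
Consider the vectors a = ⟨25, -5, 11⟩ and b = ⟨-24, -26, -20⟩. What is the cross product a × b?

i: (-5)·(-20) - 11·(-26) = 100 - (-286) = 386
j: 11·(-24) - 25·(-20) = -264 - (-500) = 236
k: 25·(-26) - (-5)·(-24) = -650 - 120 = -770
a × b = (386, 236, -770)

(386, 236, -770)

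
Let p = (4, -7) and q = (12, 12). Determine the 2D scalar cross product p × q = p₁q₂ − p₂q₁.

4·12 - (-7)·12 = 48 - (-84) = 132

132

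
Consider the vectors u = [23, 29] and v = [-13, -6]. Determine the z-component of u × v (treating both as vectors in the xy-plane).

23·(-6) - 29·(-13) = -138 - (-377) = 239

239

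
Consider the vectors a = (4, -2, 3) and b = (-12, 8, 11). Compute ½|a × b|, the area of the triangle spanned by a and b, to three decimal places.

46.314

i: (-2)·11 - 3·8 = -22 - 24 = -46
j: 3·(-12) - 4·11 = -36 - 44 = -80
k: 4·8 - (-2)·(-12) = 32 - 24 = 8
a × b = (-46, -80, 8)
|a × b| = √((-46)² + (-80)² + 8²) = √8580 ≈ 92.6283
area = ½ · 92.6283 ≈ 46.314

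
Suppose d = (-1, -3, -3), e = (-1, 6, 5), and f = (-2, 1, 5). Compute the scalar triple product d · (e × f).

-43

e × f:
i: 6·5 - 5·1 = 30 - 5 = 25
j: 5·(-2) - (-1)·5 = -10 - (-5) = -5
k: (-1)·1 - 6·(-2) = -1 - (-12) = 11
e × f = (25, -5, 11)
d · (e × f) = (-1)·25 + (-3)·(-5) + (-3)·11 = -25 + 15 - 33 = -43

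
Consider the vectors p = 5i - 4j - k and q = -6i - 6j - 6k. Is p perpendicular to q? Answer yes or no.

yes

p · q = 5·(-6) + (-4)·(-6) + (-1)·(-6) = -30 + 24 + 6 = 0
Zero, so the vectors are orthogonal.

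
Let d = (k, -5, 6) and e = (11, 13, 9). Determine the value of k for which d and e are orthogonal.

d · e = k·11 + (-5)·13 + 6·9 = -11 + 11k
Set equal to 0: 11k = 11, so k = 1.

1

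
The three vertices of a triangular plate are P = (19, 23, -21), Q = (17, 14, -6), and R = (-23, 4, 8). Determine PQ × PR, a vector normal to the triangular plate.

(24, -572, -340)

PQ = (-2, -9, 15)
PR = (-42, -19, 29)
i: (-9)·29 - 15·(-19) = -261 - (-285) = 24
j: 15·(-42) - (-2)·29 = -630 - (-58) = -572
k: (-2)·(-19) - (-9)·(-42) = 38 - 378 = -340
PQ × PR = (24, -572, -340)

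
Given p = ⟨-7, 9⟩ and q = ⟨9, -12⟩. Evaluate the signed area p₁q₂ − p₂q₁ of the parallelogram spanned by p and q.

(-7)·(-12) - 9·9 = 84 - 81 = 3

3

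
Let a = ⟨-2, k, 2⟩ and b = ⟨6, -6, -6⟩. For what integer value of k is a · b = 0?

-4

a · b = (-2)·6 + k·(-6) + 2·(-6) = -24 - 6k
Set equal to 0: -6k = 24, so k = -4.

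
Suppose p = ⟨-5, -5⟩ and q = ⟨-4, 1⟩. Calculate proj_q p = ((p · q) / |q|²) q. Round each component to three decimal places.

p · q = (-5)·(-4) + (-5)·1 = 20 - 5 = 15
|q|² = 16 + 1 = 17
proj_q p = (15/17) · (-4, 1) ≈ (-3.529, 0.882)

(-3.529, 0.882)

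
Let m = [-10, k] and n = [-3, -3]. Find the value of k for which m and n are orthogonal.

m · n = (-10)·(-3) + k·(-3) = 30 - 3k
Set equal to 0: -3k = -30, so k = 10.

10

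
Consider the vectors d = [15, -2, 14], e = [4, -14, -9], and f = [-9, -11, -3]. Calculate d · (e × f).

-3421

e × f:
i: (-14)·(-3) - (-9)·(-11) = 42 - 99 = -57
j: (-9)·(-9) - 4·(-3) = 81 - (-12) = 93
k: 4·(-11) - (-14)·(-9) = -44 - 126 = -170
e × f = (-57, 93, -170)
d · (e × f) = 15·(-57) + (-2)·93 + 14·(-170) = -855 - 186 - 2380 = -3421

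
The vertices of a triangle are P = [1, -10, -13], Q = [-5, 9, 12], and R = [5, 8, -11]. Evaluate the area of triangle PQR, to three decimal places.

232.456

PQ = (-6, 19, 25),  PR = (4, 18, 2)
i: 19·2 - 25·18 = 38 - 450 = -412
j: 25·4 - (-6)·2 = 100 - (-12) = 112
k: (-6)·18 - 19·4 = -108 - 76 = -184
PQ × PR = (-412, 112, -184)
|PQ × PR| = √216144 ≈ 464.9129
area = ½ · 464.9129 ≈ 232.456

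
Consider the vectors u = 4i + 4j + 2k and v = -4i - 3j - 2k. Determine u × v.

(-2, 0, 4)

i: 4·(-2) - 2·(-3) = -8 - (-6) = -2
j: 2·(-4) - 4·(-2) = -8 - (-8) = 0
k: 4·(-3) - 4·(-4) = -12 - (-16) = 4
u × v = (-2, 0, 4)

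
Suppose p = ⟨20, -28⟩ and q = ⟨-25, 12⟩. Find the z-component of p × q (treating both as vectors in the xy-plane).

20·12 - (-28)·(-25) = 240 - 700 = -460

-460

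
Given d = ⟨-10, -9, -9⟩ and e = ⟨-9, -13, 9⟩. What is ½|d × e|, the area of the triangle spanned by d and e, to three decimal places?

i: (-9)·9 - (-9)·(-13) = -81 - 117 = -198
j: (-9)·(-9) - (-10)·9 = 81 - (-90) = 171
k: (-10)·(-13) - (-9)·(-9) = 130 - 81 = 49
d × e = (-198, 171, 49)
|d × e| = √((-198)² + 171² + 49²) = √70846 ≈ 266.1691
area = ½ · 266.1691 ≈ 133.085

133.085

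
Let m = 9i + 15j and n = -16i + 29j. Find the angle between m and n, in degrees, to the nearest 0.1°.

59.9

m · n = 9·(-16) + 15·29 = -144 + 435 = 291
|m|² = 81 + 225 = 306,  |m| = √306 ≈ 17.492856
|n|² = 256 + 841 = 1097,  |n| = √1097 ≈ 33.120990
cos θ = 291 / (17.492856 · 33.120990) ≈ 0.50226
θ = arccos(0.50226) ≈ 59.9°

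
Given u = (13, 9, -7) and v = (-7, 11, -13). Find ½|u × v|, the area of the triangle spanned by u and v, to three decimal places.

i: 9·(-13) - (-7)·11 = -117 - (-77) = -40
j: (-7)·(-7) - 13·(-13) = 49 - (-169) = 218
k: 13·11 - 9·(-7) = 143 - (-63) = 206
u × v = (-40, 218, 206)
|u × v| = √((-40)² + 218² + 206²) = √91560 ≈ 302.5888
area = ½ · 302.5888 ≈ 151.294

151.294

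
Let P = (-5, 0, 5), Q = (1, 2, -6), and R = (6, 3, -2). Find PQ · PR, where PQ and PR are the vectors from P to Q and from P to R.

PQ = Q − P = (6, 2, -11)
PR = R − P = (11, 3, -7)
PQ · PR = 6·11 + 2·3 + (-11)·(-7) = 66 + 6 + 77 = 149

149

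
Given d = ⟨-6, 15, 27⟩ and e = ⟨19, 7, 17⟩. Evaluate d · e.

d · e = (-6)·19 + 15·7 + 27·17 = -114 + 105 + 459 = 450

450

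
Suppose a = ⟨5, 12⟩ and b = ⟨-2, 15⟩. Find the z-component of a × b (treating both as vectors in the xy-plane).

99

5·15 - 12·(-2) = 75 - (-24) = 99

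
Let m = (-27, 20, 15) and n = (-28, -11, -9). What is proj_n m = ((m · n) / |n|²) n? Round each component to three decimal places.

(-11.387, -4.474, -3.660)

m · n = (-27)·(-28) + 20·(-11) + 15·(-9) = 756 - 220 - 135 = 401
|n|² = 784 + 121 + 81 = 986
proj_n m = (401/986) · (-28, -11, -9) ≈ (-11.387, -4.474, -3.660)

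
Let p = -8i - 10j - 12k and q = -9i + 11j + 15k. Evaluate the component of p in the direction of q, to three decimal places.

p · q = (-8)·(-9) + (-10)·11 + (-12)·15 = 72 - 110 - 180 = -218
|q| = √(81 + 121 + 225) = √427 ≈ 20.6640
comp_q p = -218 / √427 ≈ -10.550

-10.550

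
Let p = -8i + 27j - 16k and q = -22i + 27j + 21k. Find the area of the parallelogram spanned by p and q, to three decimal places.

i: 27·21 - (-16)·27 = 567 - (-432) = 999
j: (-16)·(-22) - (-8)·21 = 352 - (-168) = 520
k: (-8)·27 - 27·(-22) = -216 - (-594) = 378
p × q = (999, 520, 378)
|p × q| = √(999² + 520² + 378²) = √1411285 ≈ 1187.9752

1187.975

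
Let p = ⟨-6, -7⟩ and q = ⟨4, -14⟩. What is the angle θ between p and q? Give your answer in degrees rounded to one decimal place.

p · q = (-6)·4 + (-7)·(-14) = -24 + 98 = 74
|p|² = 36 + 49 = 85,  |p| = √85 ≈ 9.219544
|q|² = 16 + 196 = 212,  |q| = √212 ≈ 14.560220
cos θ = 74 / (9.219544 · 14.560220) ≈ 0.55126
θ = arccos(0.55126) ≈ 56.5°

56.5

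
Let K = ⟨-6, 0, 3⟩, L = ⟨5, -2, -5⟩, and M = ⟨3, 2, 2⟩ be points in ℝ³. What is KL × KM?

(18, -61, 40)

KL = (11, -2, -8)
KM = (9, 2, -1)
i: (-2)·(-1) - (-8)·2 = 2 - (-16) = 18
j: (-8)·9 - 11·(-1) = -72 - (-11) = -61
k: 11·2 - (-2)·9 = 22 - (-18) = 40
KL × KM = (18, -61, 40)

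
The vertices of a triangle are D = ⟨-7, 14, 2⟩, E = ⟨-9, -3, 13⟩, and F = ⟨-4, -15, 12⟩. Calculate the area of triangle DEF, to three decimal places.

96.035

DE = (-2, -17, 11),  DF = (3, -29, 10)
i: (-17)·10 - 11·(-29) = -170 - (-319) = 149
j: 11·3 - (-2)·10 = 33 - (-20) = 53
k: (-2)·(-29) - (-17)·3 = 58 - (-51) = 109
DE × DF = (149, 53, 109)
|DE × DF| = √36891 ≈ 192.0703
area = ½ · 192.0703 ≈ 96.035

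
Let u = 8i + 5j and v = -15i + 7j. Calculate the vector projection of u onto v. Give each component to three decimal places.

(4.653, -2.172)

u · v = 8·(-15) + 5·7 = -120 + 35 = -85
|v|² = 225 + 49 = 274
proj_v u = (-85/274) · (-15, 7) ≈ (4.653, -2.172)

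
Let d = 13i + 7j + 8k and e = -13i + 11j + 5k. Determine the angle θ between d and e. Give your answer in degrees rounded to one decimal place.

d · e = 13·(-13) + 7·11 + 8·5 = -169 + 77 + 40 = -52
|d|² = 169 + 49 + 64 = 282,  |d| = √282 ≈ 16.792856
|e|² = 169 + 121 + 25 = 315,  |e| = √315 ≈ 17.748239
cos θ = -52 / (16.792856 · 17.748239) ≈ -0.17447
θ = arccos(-0.17447) ≈ 100.0°

100.0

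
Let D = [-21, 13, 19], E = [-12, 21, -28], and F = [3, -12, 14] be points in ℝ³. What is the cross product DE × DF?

(-1215, -1083, -417)

DE = (9, 8, -47)
DF = (24, -25, -5)
i: 8·(-5) - (-47)·(-25) = -40 - 1175 = -1215
j: (-47)·24 - 9·(-5) = -1128 - (-45) = -1083
k: 9·(-25) - 8·24 = -225 - 192 = -417
DE × DF = (-1215, -1083, -417)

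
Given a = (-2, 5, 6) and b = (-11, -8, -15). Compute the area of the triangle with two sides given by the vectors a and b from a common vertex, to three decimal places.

i: 5·(-15) - 6·(-8) = -75 - (-48) = -27
j: 6·(-11) - (-2)·(-15) = -66 - 30 = -96
k: (-2)·(-8) - 5·(-11) = 16 - (-55) = 71
a × b = (-27, -96, 71)
|a × b| = √((-27)² + (-96)² + 71²) = √14986 ≈ 122.4173
area = ½ · 122.4173 ≈ 61.209

61.209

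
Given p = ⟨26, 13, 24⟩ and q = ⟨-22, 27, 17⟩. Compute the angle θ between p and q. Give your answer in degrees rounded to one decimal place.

82.6

p · q = 26·(-22) + 13·27 + 24·17 = -572 + 351 + 408 = 187
|p|² = 676 + 169 + 576 = 1421,  |p| = √1421 ≈ 37.696154
|q|² = 484 + 729 + 289 = 1502,  |q| = √1502 ≈ 38.755645
cos θ = 187 / (37.696154 · 38.755645) ≈ 0.12800
θ = arccos(0.12800) ≈ 82.6°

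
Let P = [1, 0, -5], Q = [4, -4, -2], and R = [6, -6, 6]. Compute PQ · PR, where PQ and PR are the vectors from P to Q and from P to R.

PQ = Q − P = (3, -4, 3)
PR = R − P = (5, -6, 11)
PQ · PR = 3·5 + (-4)·(-6) + 3·11 = 15 + 24 + 33 = 72

72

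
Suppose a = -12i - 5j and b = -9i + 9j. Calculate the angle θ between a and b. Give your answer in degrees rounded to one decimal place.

a · b = (-12)·(-9) + (-5)·9 = 108 - 45 = 63
|a|² = 144 + 25 = 169,  |a| = √169 ≈ 13.000000
|b|² = 81 + 81 = 162,  |b| = √162 ≈ 12.727922
cos θ = 63 / (13.000000 · 12.727922) ≈ 0.38075
θ = arccos(0.38075) ≈ 67.6°

67.6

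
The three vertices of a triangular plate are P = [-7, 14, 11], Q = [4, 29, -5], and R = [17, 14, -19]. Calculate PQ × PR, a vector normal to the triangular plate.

PQ = (11, 15, -16)
PR = (24, 0, -30)
i: 15·(-30) - (-16)·0 = -450 - 0 = -450
j: (-16)·24 - 11·(-30) = -384 - (-330) = -54
k: 11·0 - 15·24 = 0 - 360 = -360
PQ × PR = (-450, -54, -360)

(-450, -54, -360)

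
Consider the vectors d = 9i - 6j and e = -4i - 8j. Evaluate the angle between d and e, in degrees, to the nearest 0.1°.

d · e = 9·(-4) + (-6)·(-8) = -36 + 48 = 12
|d|² = 81 + 36 = 117,  |d| = √117 ≈ 10.816654
|e|² = 16 + 64 = 80,  |e| = √80 ≈ 8.944272
cos θ = 12 / (10.816654 · 8.944272) ≈ 0.12403
θ = arccos(0.12403) ≈ 82.9°

82.9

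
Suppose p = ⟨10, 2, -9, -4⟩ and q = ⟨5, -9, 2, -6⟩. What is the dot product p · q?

p · q = 10·5 + 2·(-9) + (-9)·2 + (-4)·(-6) = 50 - 18 - 18 + 24 = 38

38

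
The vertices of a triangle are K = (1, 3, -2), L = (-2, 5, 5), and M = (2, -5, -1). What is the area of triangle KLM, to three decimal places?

KL = (-3, 2, 7),  KM = (1, -8, 1)
i: 2·1 - 7·(-8) = 2 - (-56) = 58
j: 7·1 - (-3)·1 = 7 - (-3) = 10
k: (-3)·(-8) - 2·1 = 24 - 2 = 22
KL × KM = (58, 10, 22)
|KL × KM| = √3948 ≈ 62.8331
area = ½ · 62.8331 ≈ 31.417

31.417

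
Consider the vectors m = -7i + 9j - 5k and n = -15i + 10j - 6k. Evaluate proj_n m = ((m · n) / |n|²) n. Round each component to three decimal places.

m · n = (-7)·(-15) + 9·10 + (-5)·(-6) = 105 + 90 + 30 = 225
|n|² = 225 + 100 + 36 = 361
proj_n m = (225/361) · (-15, 10, -6) ≈ (-9.349, 6.233, -3.740)

(-9.349, 6.233, -3.740)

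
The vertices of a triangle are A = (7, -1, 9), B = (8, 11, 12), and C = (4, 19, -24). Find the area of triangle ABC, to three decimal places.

AB = (1, 12, 3),  AC = (-3, 20, -33)
i: 12·(-33) - 3·20 = -396 - 60 = -456
j: 3·(-3) - 1·(-33) = -9 - (-33) = 24
k: 1·20 - 12·(-3) = 20 - (-36) = 56
AB × AC = (-456, 24, 56)
|AB × AC| = √211648 ≈ 460.0522
area = ½ · 460.0522 ≈ 230.026

230.026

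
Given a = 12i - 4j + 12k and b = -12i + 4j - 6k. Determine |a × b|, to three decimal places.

i: (-4)·(-6) - 12·4 = 24 - 48 = -24
j: 12·(-12) - 12·(-6) = -144 - (-72) = -72
k: 12·4 - (-4)·(-12) = 48 - 48 = 0
a × b = (-24, -72, 0)
|a × b| = √((-24)² + (-72)² + 0²) = √5760 ≈ 75.8947

75.895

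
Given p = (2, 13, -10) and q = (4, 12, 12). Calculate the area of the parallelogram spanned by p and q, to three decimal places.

i: 13·12 - (-10)·12 = 156 - (-120) = 276
j: (-10)·4 - 2·12 = -40 - 24 = -64
k: 2·12 - 13·4 = 24 - 52 = -28
p × q = (276, -64, -28)
|p × q| = √(276² + (-64)² + (-28)²) = √81056 ≈ 284.7034

284.703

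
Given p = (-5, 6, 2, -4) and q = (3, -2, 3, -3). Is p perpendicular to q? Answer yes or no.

no

p · q = (-5)·3 + 6·(-2) + 2·3 + (-4)·(-3) = -15 - 12 + 6 + 12 = -9
Nonzero, so the vectors are not orthogonal.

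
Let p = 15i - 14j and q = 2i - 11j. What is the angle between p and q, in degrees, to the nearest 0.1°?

36.7

p · q = 15·2 + (-14)·(-11) = 30 + 154 = 184
|p|² = 225 + 196 = 421,  |p| = √421 ≈ 20.518285
|q|² = 4 + 121 = 125,  |q| = √125 ≈ 11.180340
cos θ = 184 / (20.518285 · 11.180340) ≈ 0.80209
θ = arccos(0.80209) ≈ 36.7°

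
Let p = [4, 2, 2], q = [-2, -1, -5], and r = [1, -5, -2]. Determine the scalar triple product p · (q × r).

-88

q × r:
i: (-1)·(-2) - (-5)·(-5) = 2 - 25 = -23
j: (-5)·1 - (-2)·(-2) = -5 - 4 = -9
k: (-2)·(-5) - (-1)·1 = 10 - (-1) = 11
q × r = (-23, -9, 11)
p · (q × r) = 4·(-23) + 2·(-9) + 2·11 = -92 - 18 + 22 = -88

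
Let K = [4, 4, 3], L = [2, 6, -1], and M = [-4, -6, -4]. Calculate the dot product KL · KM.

24

KL = L − K = (-2, 2, -4)
KM = M − K = (-8, -10, -7)
KL · KM = (-2)·(-8) + 2·(-10) + (-4)·(-7) = 16 - 20 + 28 = 24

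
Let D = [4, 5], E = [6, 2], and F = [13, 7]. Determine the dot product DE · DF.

DE = E − D = (2, -3)
DF = F − D = (9, 2)
DE · DF = 2·9 + (-3)·2 = 18 - 6 = 12

12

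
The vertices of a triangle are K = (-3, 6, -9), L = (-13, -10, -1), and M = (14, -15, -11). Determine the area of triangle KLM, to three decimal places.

267.292

KL = (-10, -16, 8),  KM = (17, -21, -2)
i: (-16)·(-2) - 8·(-21) = 32 - (-168) = 200
j: 8·17 - (-10)·(-2) = 136 - 20 = 116
k: (-10)·(-21) - (-16)·17 = 210 - (-272) = 482
KL × KM = (200, 116, 482)
|KL × KM| = √285780 ≈ 534.5840
area = ½ · 534.5840 ≈ 267.292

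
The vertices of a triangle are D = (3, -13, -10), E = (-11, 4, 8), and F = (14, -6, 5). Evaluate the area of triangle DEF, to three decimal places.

DE = (-14, 17, 18),  DF = (11, 7, 15)
i: 17·15 - 18·7 = 255 - 126 = 129
j: 18·11 - (-14)·15 = 198 - (-210) = 408
k: (-14)·7 - 17·11 = -98 - 187 = -285
DE × DF = (129, 408, -285)
|DE × DF| = √264330 ≈ 514.1303
area = ½ · 514.1303 ≈ 257.065

257.065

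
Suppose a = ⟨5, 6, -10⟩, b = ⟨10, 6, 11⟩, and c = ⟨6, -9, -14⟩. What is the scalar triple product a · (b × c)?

b × c:
i: 6·(-14) - 11·(-9) = -84 - (-99) = 15
j: 11·6 - 10·(-14) = 66 - (-140) = 206
k: 10·(-9) - 6·6 = -90 - 36 = -126
b × c = (15, 206, -126)
a · (b × c) = 5·15 + 6·206 + (-10)·(-126) = 75 + 1236 + 1260 = 2571

2571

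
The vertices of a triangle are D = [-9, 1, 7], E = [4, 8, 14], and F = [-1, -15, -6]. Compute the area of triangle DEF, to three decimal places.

173.754

DE = (13, 7, 7),  DF = (8, -16, -13)
i: 7·(-13) - 7·(-16) = -91 - (-112) = 21
j: 7·8 - 13·(-13) = 56 - (-169) = 225
k: 13·(-16) - 7·8 = -208 - 56 = -264
DE × DF = (21, 225, -264)
|DE × DF| = √120762 ≈ 347.5083
area = ½ · 347.5083 ≈ 173.754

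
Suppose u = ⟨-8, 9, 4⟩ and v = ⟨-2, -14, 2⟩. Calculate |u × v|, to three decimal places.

149.800

i: 9·2 - 4·(-14) = 18 - (-56) = 74
j: 4·(-2) - (-8)·2 = -8 - (-16) = 8
k: (-8)·(-14) - 9·(-2) = 112 - (-18) = 130
u × v = (74, 8, 130)
|u × v| = √(74² + 8² + 130²) = √22440 ≈ 149.7999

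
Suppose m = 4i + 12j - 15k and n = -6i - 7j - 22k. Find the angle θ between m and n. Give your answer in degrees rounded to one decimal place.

m · n = 4·(-6) + 12·(-7) + (-15)·(-22) = -24 - 84 + 330 = 222
|m|² = 16 + 144 + 225 = 385,  |m| = √385 ≈ 19.621417
|n|² = 36 + 49 + 484 = 569,  |n| = √569 ≈ 23.853721
cos θ = 222 / (19.621417 · 23.853721) ≈ 0.47431
θ = arccos(0.47431) ≈ 61.7°

61.7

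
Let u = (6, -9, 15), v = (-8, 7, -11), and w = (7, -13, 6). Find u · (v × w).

v × w:
i: 7·6 - (-11)·(-13) = 42 - 143 = -101
j: (-11)·7 - (-8)·6 = -77 - (-48) = -29
k: (-8)·(-13) - 7·7 = 104 - 49 = 55
v × w = (-101, -29, 55)
u · (v × w) = 6·(-101) + (-9)·(-29) + 15·55 = -606 + 261 + 825 = 480

480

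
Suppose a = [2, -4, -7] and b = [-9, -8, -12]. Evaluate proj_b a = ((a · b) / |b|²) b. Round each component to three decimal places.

a · b = 2·(-9) + (-4)·(-8) + (-7)·(-12) = -18 + 32 + 84 = 98
|b|² = 81 + 64 + 144 = 289
proj_b a = (98/289) · (-9, -8, -12) ≈ (-3.052, -2.713, -4.069)

(-3.052, -2.713, -4.069)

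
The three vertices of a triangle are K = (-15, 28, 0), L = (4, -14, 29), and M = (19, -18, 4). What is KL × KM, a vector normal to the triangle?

KL = (19, -42, 29)
KM = (34, -46, 4)
i: (-42)·4 - 29·(-46) = -168 - (-1334) = 1166
j: 29·34 - 19·4 = 986 - 76 = 910
k: 19·(-46) - (-42)·34 = -874 - (-1428) = 554
KL × KM = (1166, 910, 554)

(1166, 910, 554)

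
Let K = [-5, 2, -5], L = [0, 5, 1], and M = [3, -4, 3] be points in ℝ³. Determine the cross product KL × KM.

KL = (5, 3, 6)
KM = (8, -6, 8)
i: 3·8 - 6·(-6) = 24 - (-36) = 60
j: 6·8 - 5·8 = 48 - 40 = 8
k: 5·(-6) - 3·8 = -30 - 24 = -54
KL × KM = (60, 8, -54)

(60, 8, -54)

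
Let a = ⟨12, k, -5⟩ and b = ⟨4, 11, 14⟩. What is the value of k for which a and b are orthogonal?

a · b = 12·4 + k·11 + (-5)·14 = -22 + 11k
Set equal to 0: 11k = 22, so k = 2.

2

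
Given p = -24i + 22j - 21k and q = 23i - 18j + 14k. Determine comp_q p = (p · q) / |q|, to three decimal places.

-38.347

p · q = (-24)·23 + 22·(-18) + (-21)·14 = -552 - 396 - 294 = -1242
|q| = √(529 + 324 + 196) = √1049 ≈ 32.3883
comp_q p = -1242 / √1049 ≈ -38.347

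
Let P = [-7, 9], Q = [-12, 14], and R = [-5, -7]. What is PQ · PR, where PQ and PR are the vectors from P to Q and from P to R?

PQ = Q − P = (-5, 5)
PR = R − P = (2, -16)
PQ · PR = (-5)·2 + 5·(-16) = -10 - 80 = -90

-90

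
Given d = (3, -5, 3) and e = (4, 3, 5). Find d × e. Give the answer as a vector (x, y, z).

(-34, -3, 29)

i: (-5)·5 - 3·3 = -25 - 9 = -34
j: 3·4 - 3·5 = 12 - 15 = -3
k: 3·3 - (-5)·4 = 9 - (-20) = 29
d × e = (-34, -3, 29)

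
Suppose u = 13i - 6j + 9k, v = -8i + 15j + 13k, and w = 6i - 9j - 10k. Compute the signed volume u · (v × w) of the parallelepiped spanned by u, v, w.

-579

v × w:
i: 15·(-10) - 13·(-9) = -150 - (-117) = -33
j: 13·6 - (-8)·(-10) = 78 - 80 = -2
k: (-8)·(-9) - 15·6 = 72 - 90 = -18
v × w = (-33, -2, -18)
u · (v × w) = 13·(-33) + (-6)·(-2) + 9·(-18) = -429 + 12 - 162 = -579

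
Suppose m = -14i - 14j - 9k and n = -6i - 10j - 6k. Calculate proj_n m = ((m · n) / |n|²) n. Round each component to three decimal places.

m · n = (-14)·(-6) + (-14)·(-10) + (-9)·(-6) = 84 + 140 + 54 = 278
|n|² = 36 + 100 + 36 = 172
proj_n m = (278/172) · (-6, -10, -6) ≈ (-9.698, -16.163, -9.698)

(-9.698, -16.163, -9.698)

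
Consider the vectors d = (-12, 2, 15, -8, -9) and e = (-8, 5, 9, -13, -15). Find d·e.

d · e = (-12)·(-8) + 2·5 + 15·9 + (-8)·(-13) + (-9)·(-15) = 96 + 10 + 135 + 104 + 135 = 480

480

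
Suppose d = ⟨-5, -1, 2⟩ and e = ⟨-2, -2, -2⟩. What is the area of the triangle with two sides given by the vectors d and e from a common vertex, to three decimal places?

i: (-1)·(-2) - 2·(-2) = 2 - (-4) = 6
j: 2·(-2) - (-5)·(-2) = -4 - 10 = -14
k: (-5)·(-2) - (-1)·(-2) = 10 - 2 = 8
d × e = (6, -14, 8)
|d × e| = √(6² + (-14)² + 8²) = √296 ≈ 17.2047
area = ½ · 17.2047 ≈ 8.602

8.602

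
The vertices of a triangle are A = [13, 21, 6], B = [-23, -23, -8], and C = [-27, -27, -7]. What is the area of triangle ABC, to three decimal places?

69.800

AB = (-36, -44, -14),  AC = (-40, -48, -13)
i: (-44)·(-13) - (-14)·(-48) = 572 - 672 = -100
j: (-14)·(-40) - (-36)·(-13) = 560 - 468 = 92
k: (-36)·(-48) - (-44)·(-40) = 1728 - 1760 = -32
AB × AC = (-100, 92, -32)
|AB × AC| = √19488 ≈ 139.5994
area = ½ · 139.5994 ≈ 69.800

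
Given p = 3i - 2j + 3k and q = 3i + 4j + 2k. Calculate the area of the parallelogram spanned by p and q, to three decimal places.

i: (-2)·2 - 3·4 = -4 - 12 = -16
j: 3·3 - 3·2 = 9 - 6 = 3
k: 3·4 - (-2)·3 = 12 - (-6) = 18
p × q = (-16, 3, 18)
|p × q| = √((-16)² + 3² + 18²) = √589 ≈ 24.2693

24.269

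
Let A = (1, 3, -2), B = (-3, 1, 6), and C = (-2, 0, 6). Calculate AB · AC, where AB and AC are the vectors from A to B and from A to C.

82

AB = B − A = (-4, -2, 8)
AC = C − A = (-3, -3, 8)
AB · AC = (-4)·(-3) + (-2)·(-3) + 8·8 = 12 + 6 + 64 = 82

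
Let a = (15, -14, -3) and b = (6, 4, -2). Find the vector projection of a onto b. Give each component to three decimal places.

(4.286, 2.857, -1.429)

a · b = 15·6 + (-14)·4 + (-3)·(-2) = 90 - 56 + 6 = 40
|b|² = 36 + 16 + 4 = 56
proj_b a = (40/56) · (6, 4, -2) ≈ (4.286, 2.857, -1.429)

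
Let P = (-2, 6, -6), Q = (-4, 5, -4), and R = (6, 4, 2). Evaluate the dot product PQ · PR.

PQ = Q − P = (-2, -1, 2)
PR = R − P = (8, -2, 8)
PQ · PR = (-2)·8 + (-1)·(-2) + 2·8 = -16 + 2 + 16 = 2

2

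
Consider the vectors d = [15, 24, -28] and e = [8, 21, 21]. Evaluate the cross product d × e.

(1092, -539, 123)

i: 24·21 - (-28)·21 = 504 - (-588) = 1092
j: (-28)·8 - 15·21 = -224 - 315 = -539
k: 15·21 - 24·8 = 315 - 192 = 123
d × e = (1092, -539, 123)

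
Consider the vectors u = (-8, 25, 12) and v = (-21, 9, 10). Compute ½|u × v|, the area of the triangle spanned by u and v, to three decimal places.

252.466

i: 25·10 - 12·9 = 250 - 108 = 142
j: 12·(-21) - (-8)·10 = -252 - (-80) = -172
k: (-8)·9 - 25·(-21) = -72 - (-525) = 453
u × v = (142, -172, 453)
|u × v| = √(142² + (-172)² + 453²) = √254957 ≈ 504.9327
area = ½ · 504.9327 ≈ 252.466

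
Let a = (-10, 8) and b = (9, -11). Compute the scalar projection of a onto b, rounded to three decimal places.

a · b = (-10)·9 + 8·(-11) = -90 - 88 = -178
|b| = √(81 + 121) = √202 ≈ 14.2127
comp_b a = -178 / √202 ≈ -12.524

-12.524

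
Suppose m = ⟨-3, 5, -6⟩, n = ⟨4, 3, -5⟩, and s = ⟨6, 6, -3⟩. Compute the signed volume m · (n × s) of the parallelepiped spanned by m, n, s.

n × s:
i: 3·(-3) - (-5)·6 = -9 - (-30) = 21
j: (-5)·6 - 4·(-3) = -30 - (-12) = -18
k: 4·6 - 3·6 = 24 - 18 = 6
n × s = (21, -18, 6)
m · (n × s) = (-3)·21 + 5·(-18) + (-6)·6 = -63 - 90 - 36 = -189

-189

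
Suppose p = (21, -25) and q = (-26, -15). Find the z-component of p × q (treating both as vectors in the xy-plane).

21·(-15) - (-25)·(-26) = -315 - 650 = -965

-965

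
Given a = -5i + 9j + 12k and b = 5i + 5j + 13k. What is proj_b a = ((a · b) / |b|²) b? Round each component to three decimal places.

(4.018, 4.018, 10.447)

a · b = (-5)·5 + 9·5 + 12·13 = -25 + 45 + 156 = 176
|b|² = 25 + 25 + 169 = 219
proj_b a = (176/219) · (5, 5, 13) ≈ (4.018, 4.018, 10.447)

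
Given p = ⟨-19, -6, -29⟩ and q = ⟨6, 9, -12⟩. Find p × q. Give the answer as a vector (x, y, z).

(333, -402, -135)

i: (-6)·(-12) - (-29)·9 = 72 - (-261) = 333
j: (-29)·6 - (-19)·(-12) = -174 - 228 = -402
k: (-19)·9 - (-6)·6 = -171 - (-36) = -135
p × q = (333, -402, -135)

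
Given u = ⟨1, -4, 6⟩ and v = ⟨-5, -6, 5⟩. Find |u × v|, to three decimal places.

i: (-4)·5 - 6·(-6) = -20 - (-36) = 16
j: 6·(-5) - 1·5 = -30 - 5 = -35
k: 1·(-6) - (-4)·(-5) = -6 - 20 = -26
u × v = (16, -35, -26)
|u × v| = √(16² + (-35)² + (-26)²) = √2157 ≈ 46.4435

46.444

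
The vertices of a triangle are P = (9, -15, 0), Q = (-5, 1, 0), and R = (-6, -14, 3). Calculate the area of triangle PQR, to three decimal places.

PQ = (-14, 16, 0),  PR = (-15, 1, 3)
i: 16·3 - 0·1 = 48 - 0 = 48
j: 0·(-15) - (-14)·3 = 0 - (-42) = 42
k: (-14)·1 - 16·(-15) = -14 - (-240) = 226
PQ × PR = (48, 42, 226)
|PQ × PR| = √55144 ≈ 234.8276
area = ½ · 234.8276 ≈ 117.414

117.414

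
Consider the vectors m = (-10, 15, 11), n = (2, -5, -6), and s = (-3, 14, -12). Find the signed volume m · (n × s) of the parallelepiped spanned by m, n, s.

n × s:
i: (-5)·(-12) - (-6)·14 = 60 - (-84) = 144
j: (-6)·(-3) - 2·(-12) = 18 - (-24) = 42
k: 2·14 - (-5)·(-3) = 28 - 15 = 13
n × s = (144, 42, 13)
m · (n × s) = (-10)·144 + 15·42 + 11·13 = -1440 + 630 + 143 = -667

-667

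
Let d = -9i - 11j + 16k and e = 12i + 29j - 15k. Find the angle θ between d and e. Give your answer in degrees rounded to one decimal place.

d · e = (-9)·12 + (-11)·29 + 16·(-15) = -108 - 319 - 240 = -667
|d|² = 81 + 121 + 256 = 458,  |d| = √458 ≈ 21.400935
|e|² = 144 + 841 + 225 = 1210,  |e| = √1210 ≈ 34.785054
cos θ = -667 / (21.400935 · 34.785054) ≈ -0.89598
θ = arccos(-0.89598) ≈ 153.6°

153.6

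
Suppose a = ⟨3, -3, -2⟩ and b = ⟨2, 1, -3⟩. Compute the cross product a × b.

i: (-3)·(-3) - (-2)·1 = 9 - (-2) = 11
j: (-2)·2 - 3·(-3) = -4 - (-9) = 5
k: 3·1 - (-3)·2 = 3 - (-6) = 9
a × b = (11, 5, 9)

(11, 5, 9)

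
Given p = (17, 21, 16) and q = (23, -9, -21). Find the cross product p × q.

i: 21·(-21) - 16·(-9) = -441 - (-144) = -297
j: 16·23 - 17·(-21) = 368 - (-357) = 725
k: 17·(-9) - 21·23 = -153 - 483 = -636
p × q = (-297, 725, -636)

(-297, 725, -636)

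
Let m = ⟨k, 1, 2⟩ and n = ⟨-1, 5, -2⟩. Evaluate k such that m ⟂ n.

1

m · n = k·(-1) + 1·5 + 2·(-2) = 1 - 1k
Set equal to 0: -1k = -1, so k = 1.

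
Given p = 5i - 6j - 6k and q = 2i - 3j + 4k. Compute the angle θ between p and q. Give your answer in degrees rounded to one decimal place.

85.7

p · q = 5·2 + (-6)·(-3) + (-6)·4 = 10 + 18 - 24 = 4
|p|² = 25 + 36 + 36 = 97,  |p| = √97 ≈ 9.848858
|q|² = 4 + 9 + 16 = 29,  |q| = √29 ≈ 5.385165
cos θ = 4 / (9.848858 · 5.385165) ≈ 0.07542
θ = arccos(0.07542) ≈ 85.7°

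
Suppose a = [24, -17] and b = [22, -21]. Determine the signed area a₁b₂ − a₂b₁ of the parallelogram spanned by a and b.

-130

24·(-21) - (-17)·22 = -504 - (-374) = -130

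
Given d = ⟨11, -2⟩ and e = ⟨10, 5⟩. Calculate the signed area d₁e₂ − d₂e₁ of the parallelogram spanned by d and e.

75

11·5 - (-2)·10 = 55 - (-20) = 75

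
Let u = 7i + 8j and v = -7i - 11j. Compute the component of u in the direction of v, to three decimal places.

u · v = 7·(-7) + 8·(-11) = -49 - 88 = -137
|v| = √(49 + 121) = √170 ≈ 13.0384
comp_v u = -137 / √170 ≈ -10.507

-10.507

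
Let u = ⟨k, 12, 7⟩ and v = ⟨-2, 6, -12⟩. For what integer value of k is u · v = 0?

u · v = k·(-2) + 12·6 + 7·(-12) = -12 - 2k
Set equal to 0: -2k = 12, so k = -6.

-6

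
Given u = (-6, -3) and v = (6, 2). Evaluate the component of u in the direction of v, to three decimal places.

u · v = (-6)·6 + (-3)·2 = -36 - 6 = -42
|v| = √(36 + 4) = √40 ≈ 6.3246
comp_v u = -42 / √40 ≈ -6.641

-6.641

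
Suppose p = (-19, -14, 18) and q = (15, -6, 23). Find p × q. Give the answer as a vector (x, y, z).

(-214, 707, 324)

i: (-14)·23 - 18·(-6) = -322 - (-108) = -214
j: 18·15 - (-19)·23 = 270 - (-437) = 707
k: (-19)·(-6) - (-14)·15 = 114 - (-210) = 324
p × q = (-214, 707, 324)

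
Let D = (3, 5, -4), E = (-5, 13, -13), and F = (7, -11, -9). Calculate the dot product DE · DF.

-115

DE = E − D = (-8, 8, -9)
DF = F − D = (4, -16, -5)
DE · DF = (-8)·4 + 8·(-16) + (-9)·(-5) = -32 - 128 + 45 = -115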